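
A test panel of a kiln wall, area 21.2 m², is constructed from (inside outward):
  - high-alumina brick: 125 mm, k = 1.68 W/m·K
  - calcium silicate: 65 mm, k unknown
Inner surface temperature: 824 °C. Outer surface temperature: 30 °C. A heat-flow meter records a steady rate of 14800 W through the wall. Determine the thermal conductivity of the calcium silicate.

Model the wall as resistances in series:
R_high-alumina brick = L/(kA) = 0.125/(1.68×21.2) = 0.00351 K/W
Sum of known resistances R_other = 0.00351 K/W
Total R = ΔT/Q = 794/14800 = 0.05365 K/W
R_calcium silicate = R_total − R_other = 0.05014 K/W
k = L/(R·A) = 0.065/(0.05014×21.2)

k ≈ 0.0612 W/(m·K)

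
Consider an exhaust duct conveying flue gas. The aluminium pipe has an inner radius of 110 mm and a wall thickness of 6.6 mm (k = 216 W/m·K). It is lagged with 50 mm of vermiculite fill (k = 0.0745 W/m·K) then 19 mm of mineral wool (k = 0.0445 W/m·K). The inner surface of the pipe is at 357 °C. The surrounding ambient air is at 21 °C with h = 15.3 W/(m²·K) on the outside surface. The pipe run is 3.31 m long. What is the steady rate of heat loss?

Q ≈ 923 W

Per-layer cylindrical resistances, series-summed:
R_aluminium pipe wall = ln(116.6/110)/(2π×216×3.31) = 1.297×10^-5 K/W
R_vermiculite fill = ln(166.6/116.6)/(2π×0.0745×3.31) = 0.2303 K/W
R_mineral wool = ln(185.6/166.6)/(2π×0.0445×3.31) = 0.1167 K/W
R_outer film = 1/(h_o·2πr_oL) = 1/(15.3×2π×0.1856×3.31) = 0.01693 K/W
R_total = 0.364 K/W
Q = ΔT/R_total = 336/0.364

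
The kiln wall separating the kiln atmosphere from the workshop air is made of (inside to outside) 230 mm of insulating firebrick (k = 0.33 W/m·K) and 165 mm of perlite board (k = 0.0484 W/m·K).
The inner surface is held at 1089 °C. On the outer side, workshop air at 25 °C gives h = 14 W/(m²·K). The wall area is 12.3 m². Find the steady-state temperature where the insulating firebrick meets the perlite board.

T ≈ 911 °C

Model the wall as resistances in series:
R_insulating firebrick = L/(kA) = 0.23/(0.33×12.3) = 0.05666 K/W
R_perlite board = L/(kA) = 0.165/(0.0484×12.3) = 0.2772 K/W
R_outer film = 1/(h_o·A) = 1/(14×12.3) = 0.005807 K/W
R_total = 0.3396 K/W;  Q = ΔT/R_total = 1064/0.3396 = 3133 W
T_interface = T_inner − Q·ΣR(inner→interface) = 1089 − 3130×0.05666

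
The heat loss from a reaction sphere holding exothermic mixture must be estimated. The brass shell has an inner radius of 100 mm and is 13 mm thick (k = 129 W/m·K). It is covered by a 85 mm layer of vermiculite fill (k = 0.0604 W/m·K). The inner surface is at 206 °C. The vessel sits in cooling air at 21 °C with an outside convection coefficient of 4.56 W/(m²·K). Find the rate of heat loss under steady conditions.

Spherical conduction: R = (1/r_in − 1/r_out)/(4πk) per layer; series-sum.
R_brass shell = (1/0.1 − 1/0.113)/(4π×129) = 7.097×10^-4 K/W
R_vermiculite fill = (1/0.113 − 1/0.198)/(4π×0.0604) = 5.005 K/W
R_outer film = 1/(h·4πr_o²) = 1/(4.56×4π×0.198²) = 0.4451 K/W
R_total = 5.451 K/W
Q = ΔT/R_total = 185/5.451

Q ≈ 33.9 W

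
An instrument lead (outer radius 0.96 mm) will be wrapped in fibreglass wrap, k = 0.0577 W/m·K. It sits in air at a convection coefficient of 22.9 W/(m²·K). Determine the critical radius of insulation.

r_cr ≈ 2.52 mm

For a cylinder r_cr = k/h = 0.0577/22.9
r_cr = 2.52 mm; since the bare radius (0.96 mm) is below r_cr, adding a thin layer of insulation will *increase* heat loss.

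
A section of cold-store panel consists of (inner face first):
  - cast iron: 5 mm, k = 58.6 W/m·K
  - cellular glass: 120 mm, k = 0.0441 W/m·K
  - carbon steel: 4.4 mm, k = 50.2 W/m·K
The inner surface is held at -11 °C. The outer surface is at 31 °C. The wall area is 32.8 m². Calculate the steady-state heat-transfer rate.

Using the resistance-network approach (series):
R_cast iron = L/(kA) = 0.005/(58.6×32.8) = 2.601×10^-6 K/W
R_cellular glass = L/(kA) = 0.12/(0.0441×32.8) = 0.08296 K/W
R_carbon steel = L/(kA) = 0.0044/(50.2×32.8) = 2.672×10^-6 K/W
R_total = 0.08297 K/W
Q = ΔT / R_total = 42 / 0.08297

Q ≈ 506 W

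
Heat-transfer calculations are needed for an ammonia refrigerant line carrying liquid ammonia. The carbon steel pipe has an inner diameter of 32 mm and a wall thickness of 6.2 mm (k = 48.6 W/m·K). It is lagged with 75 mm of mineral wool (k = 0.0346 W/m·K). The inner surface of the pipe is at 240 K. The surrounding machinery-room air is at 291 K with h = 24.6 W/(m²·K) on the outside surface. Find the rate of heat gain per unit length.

q′ ≈ 7.43 W/m

For a radial system each layer contributes R = ln(r_out/r_in)/(2πkL); films add R = 1/(hA).
R_carbon steel pipe wall = ln(22.2/16)/(2π×48.6×1) = 0.001073 K/W
R_mineral wool = ln(97.2/22.2)/(2π×0.0346×1) = 6.793 K/W
R_outer film = 1/(h_o·2πr_oL) = 1/(24.6×2π×0.0972×1) = 0.06656 K/W
R_total = 6.86 K/W
Q = ΔT/R_total = 51/6.86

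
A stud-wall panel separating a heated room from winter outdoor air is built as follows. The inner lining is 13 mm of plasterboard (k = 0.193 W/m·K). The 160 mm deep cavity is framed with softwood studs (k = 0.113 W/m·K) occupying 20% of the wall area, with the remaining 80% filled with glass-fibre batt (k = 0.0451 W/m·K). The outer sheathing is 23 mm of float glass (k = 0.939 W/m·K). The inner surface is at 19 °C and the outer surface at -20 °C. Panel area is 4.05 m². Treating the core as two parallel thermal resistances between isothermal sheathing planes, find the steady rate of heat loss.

Sheathing layers in series; stud and cavity paths in parallel between them.
R_inner = 0.013/(0.193×4.05) = 0.01663 K/W
R_stud  = 0.16/(0.113×0.2×4.05) = 1.748 K/W
R_cav   = 0.16/(0.0451×0.8×4.05) = 1.095 K/W
1/R_core = 1/R_stud + 1/R_cav → R_core = 0.6732 K/W
R_outer = 0.023/(0.939×4.05) = 0.006048 K/W
R_total = 0.6959 K/W
Q = ΔT/R_total = 39/0.6959

Q ≈ 56 W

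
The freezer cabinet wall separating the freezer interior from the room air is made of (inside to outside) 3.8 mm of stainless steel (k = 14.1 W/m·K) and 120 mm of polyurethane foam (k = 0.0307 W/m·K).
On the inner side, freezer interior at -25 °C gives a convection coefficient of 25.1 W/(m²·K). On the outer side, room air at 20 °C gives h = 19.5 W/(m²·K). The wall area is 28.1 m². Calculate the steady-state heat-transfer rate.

Model the wall as resistances in series:
R_inner film = 1/(h_i·A) = 1/(25.1×28.1) = 0.001418 K/W
R_stainless steel = L/(kA) = 0.0038/(14.1×28.1) = 9.591×10^-6 K/W
R_polyurethane foam = L/(kA) = 0.12/(0.0307×28.1) = 0.1391 K/W
R_outer film = 1/(h_o·A) = 1/(19.5×28.1) = 0.001825 K/W
R_total = 0.1424 K/W
Q = ΔT / R_total = 45 / 0.1424

Q ≈ 316 W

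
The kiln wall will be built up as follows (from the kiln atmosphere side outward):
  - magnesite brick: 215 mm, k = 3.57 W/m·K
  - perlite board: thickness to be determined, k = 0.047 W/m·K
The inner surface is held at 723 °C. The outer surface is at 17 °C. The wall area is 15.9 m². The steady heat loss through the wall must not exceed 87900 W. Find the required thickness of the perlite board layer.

Series thermal resistances:
R_magnesite brick = L/(kA) = 0.215/(3.57×15.9) = 0.003788 K/W
Sum of the known resistances R_other = 0.003788 K/W
Required total resistance R_tot = ΔT/Q_allow = 706/87900 = 0.008032 K/W
R_perlite board = R_tot − R_other = 0.004244 K/W
L = R·k·A = 0.004244×0.047×15.9

L ≈ 3.17 mm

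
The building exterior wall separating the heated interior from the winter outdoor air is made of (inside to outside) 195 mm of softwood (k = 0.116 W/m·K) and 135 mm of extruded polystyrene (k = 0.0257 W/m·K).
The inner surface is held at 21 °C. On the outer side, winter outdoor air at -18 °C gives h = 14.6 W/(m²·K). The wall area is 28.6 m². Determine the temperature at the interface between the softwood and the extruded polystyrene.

Thermal resistances in series:
R_softwood = L/(kA) = 0.195/(0.116×28.6) = 0.05878 K/W
R_extruded polystyrene = L/(kA) = 0.135/(0.0257×28.6) = 0.1837 K/W
R_outer film = 1/(h_o·A) = 1/(14.6×28.6) = 0.002395 K/W
R_total = 0.2448 K/W;  Q = ΔT/R_total = 39/0.2448 = 159.3 W
T_interface = T_inner − Q·ΣR(inner→interface) = 21 − 159×0.05878

T ≈ 11.6 °C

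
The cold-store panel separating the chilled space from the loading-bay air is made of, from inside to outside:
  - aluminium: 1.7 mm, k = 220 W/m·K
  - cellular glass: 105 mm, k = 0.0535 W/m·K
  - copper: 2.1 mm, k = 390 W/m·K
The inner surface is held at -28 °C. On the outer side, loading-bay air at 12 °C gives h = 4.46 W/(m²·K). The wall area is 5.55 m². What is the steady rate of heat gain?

Using the resistance-network approach (series):
R_aluminium = L/(kA) = 0.0017/(220×5.55) = 1.392×10^-6 K/W
R_cellular glass = L/(kA) = 0.105/(0.0535×5.55) = 0.3536 K/W
R_copper = L/(kA) = 0.0021/(390×5.55) = 9.702×10^-7 K/W
R_outer film = 1/(h_o·A) = 1/(4.46×5.55) = 0.0404 K/W
R_total = 0.394 K/W
Q = ΔT / R_total = 40 / 0.394

Q ≈ 102 W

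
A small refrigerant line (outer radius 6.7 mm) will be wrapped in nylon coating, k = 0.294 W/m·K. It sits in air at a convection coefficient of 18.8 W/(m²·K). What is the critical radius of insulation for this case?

r_cr ≈ 15.6 mm

For a cylinder r_cr = k/h = 0.294/18.8
r_cr = 15.6 mm; since the bare radius (6.7 mm) is below r_cr, adding a thin layer of insulation will *increase* heat loss.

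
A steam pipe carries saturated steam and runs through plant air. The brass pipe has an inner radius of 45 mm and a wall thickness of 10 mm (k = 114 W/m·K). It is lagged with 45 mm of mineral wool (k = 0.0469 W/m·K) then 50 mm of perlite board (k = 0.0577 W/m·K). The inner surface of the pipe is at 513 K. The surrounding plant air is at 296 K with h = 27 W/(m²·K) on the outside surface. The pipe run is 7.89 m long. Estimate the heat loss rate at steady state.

Q ≈ 537 W

Radial resistances (cylindrical: R_cond = ln(r_o/r_i)/(2πkL), R_conv = 1/(h·2πrL)):
R_brass pipe wall = ln(55/45)/(2π×114×7.89) = 3.551×10^-5 K/W
R_mineral wool = ln(100/55)/(2π×0.0469×7.89) = 0.2571 K/W
R_perlite board = ln(150/100)/(2π×0.0577×7.89) = 0.1417 K/W
R_outer film = 1/(h_o·2πr_oL) = 1/(27×2π×0.15×7.89) = 0.004981 K/W
R_total = 0.4039 K/W
Q = ΔT/R_total = 217/0.4039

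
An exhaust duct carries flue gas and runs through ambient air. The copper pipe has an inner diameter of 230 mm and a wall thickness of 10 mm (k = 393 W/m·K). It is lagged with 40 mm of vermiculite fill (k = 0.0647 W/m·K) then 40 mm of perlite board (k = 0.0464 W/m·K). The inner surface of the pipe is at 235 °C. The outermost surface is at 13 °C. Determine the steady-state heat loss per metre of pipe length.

Treating each annulus and film as a series resistance:
R_copper pipe wall = ln(125/115)/(2π×393×1) = 3.377×10^-5 K/W
R_vermiculite fill = ln(165/125)/(2π×0.0647×1) = 0.6829 K/W
R_perlite board = ln(205/165)/(2π×0.0464×1) = 0.7445 K/W
R_total = 1.428 K/W
Q = ΔT/R_total = 222/1.428

q′ ≈ 156 W/m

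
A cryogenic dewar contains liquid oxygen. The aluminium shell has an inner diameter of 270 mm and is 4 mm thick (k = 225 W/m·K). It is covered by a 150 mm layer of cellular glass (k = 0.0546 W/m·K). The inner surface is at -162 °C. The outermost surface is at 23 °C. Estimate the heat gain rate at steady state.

Q ≈ 34 W

Spherical conduction: R = (1/r_in − 1/r_out)/(4πk) per layer; series-sum.
R_aluminium shell = (1/0.135 − 1/0.139)/(4π×225) = 7.539×10^-5 K/W
R_cellular glass = (1/0.139 − 1/0.289)/(4π×0.0546) = 5.442 K/W
R_total = 5.442 K/W
Q = ΔT/R_total = 185/5.442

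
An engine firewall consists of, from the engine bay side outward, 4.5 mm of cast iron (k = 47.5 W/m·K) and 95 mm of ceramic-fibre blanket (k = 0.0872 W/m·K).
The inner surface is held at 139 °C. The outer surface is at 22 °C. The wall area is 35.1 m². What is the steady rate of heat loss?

Thermal resistances in series:
R_cast iron = L/(kA) = 0.0045/(47.5×35.1) = 2.699×10^-6 K/W
R_ceramic-fibre blanket = L/(kA) = 0.095/(0.0872×35.1) = 0.03104 K/W
R_total = 0.03104 K/W
Q = ΔT / R_total = 117 / 0.03104

Q ≈ 3770 W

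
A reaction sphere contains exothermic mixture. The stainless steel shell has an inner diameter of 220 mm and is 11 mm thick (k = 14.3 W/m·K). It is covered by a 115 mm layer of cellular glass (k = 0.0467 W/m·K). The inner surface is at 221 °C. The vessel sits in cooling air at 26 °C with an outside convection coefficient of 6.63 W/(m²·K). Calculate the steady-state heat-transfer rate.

Spherical conduction: R = (1/r_in − 1/r_out)/(4πk) per layer; series-sum.
R_stainless steel shell = (1/0.11 − 1/0.121)/(4π×14.3) = 0.004599 K/W
R_cellular glass = (1/0.121 − 1/0.236)/(4π×0.0467) = 6.862 K/W
R_outer film = 1/(h·4πr_o²) = 1/(6.63×4π×0.236²) = 0.2155 K/W
R_total = 7.082 K/W
Q = ΔT/R_total = 195/7.082

Q ≈ 27.5 W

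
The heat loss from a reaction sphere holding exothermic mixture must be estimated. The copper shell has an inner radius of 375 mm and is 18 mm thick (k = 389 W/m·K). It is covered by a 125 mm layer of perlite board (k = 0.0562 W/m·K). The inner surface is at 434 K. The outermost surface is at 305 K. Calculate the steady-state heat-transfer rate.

Spherical conduction: R = (1/r_in − 1/r_out)/(4πk) per layer; series-sum.
R_copper shell = (1/0.375 − 1/0.393)/(4π×389) = 2.499×10^-5 K/W
R_perlite board = (1/0.393 − 1/0.518)/(4π×0.0562) = 0.8694 K/W
R_total = 0.8695 K/W
Q = ΔT/R_total = 129/0.8695

Q ≈ 148 W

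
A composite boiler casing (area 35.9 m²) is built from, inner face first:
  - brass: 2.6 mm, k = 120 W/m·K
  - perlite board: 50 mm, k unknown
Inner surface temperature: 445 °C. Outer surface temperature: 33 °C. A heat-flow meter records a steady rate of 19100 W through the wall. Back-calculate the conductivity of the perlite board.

k ≈ 0.0646 W/(m·K)

Series thermal resistances:
R_brass = L/(kA) = 0.0026/(120×35.9) = 6.035×10^-7 K/W
Sum of known resistances R_other = 6.035×10^-7 K/W
Total R = ΔT/Q = 412/19100 = 0.02157 K/W
R_perlite board = R_total − R_other = 0.02157 K/W
k = L/(R·A) = 0.05/(0.02157×35.9)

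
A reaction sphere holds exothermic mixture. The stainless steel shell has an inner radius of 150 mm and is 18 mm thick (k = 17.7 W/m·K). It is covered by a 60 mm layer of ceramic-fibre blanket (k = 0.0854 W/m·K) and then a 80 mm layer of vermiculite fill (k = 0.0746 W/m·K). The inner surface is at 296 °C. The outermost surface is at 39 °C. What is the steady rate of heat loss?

Each spherical layer contributes R = (1/r_i − 1/r_o)/(4πk):
R_stainless steel shell = (1/0.15 − 1/0.168)/(4π×17.7) = 0.003211 K/W
R_ceramic-fibre blanket = (1/0.168 − 1/0.228)/(4π×0.0854) = 1.46 K/W
R_vermiculite fill = (1/0.228 − 1/0.308)/(4π×0.0746) = 1.215 K/W
R_total = 2.678 K/W
Q = ΔT/R_total = 257/2.678

Q ≈ 96 W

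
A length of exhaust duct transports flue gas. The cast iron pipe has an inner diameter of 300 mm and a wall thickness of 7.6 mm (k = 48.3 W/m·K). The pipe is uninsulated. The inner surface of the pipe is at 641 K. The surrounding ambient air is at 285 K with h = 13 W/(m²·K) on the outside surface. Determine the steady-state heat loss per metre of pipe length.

q′ ≈ 4570 W/m

Per-layer cylindrical resistances, series-summed:
R_cast iron pipe wall = ln(157.6/150)/(2π×48.3×1) = 1.629×10^-4 K/W
R_outer film = 1/(h_o·2πr_oL) = 1/(13×2π×0.1576×1) = 0.07768 K/W
R_total = 0.07784 K/W
Q = ΔT/R_total = 356/0.07784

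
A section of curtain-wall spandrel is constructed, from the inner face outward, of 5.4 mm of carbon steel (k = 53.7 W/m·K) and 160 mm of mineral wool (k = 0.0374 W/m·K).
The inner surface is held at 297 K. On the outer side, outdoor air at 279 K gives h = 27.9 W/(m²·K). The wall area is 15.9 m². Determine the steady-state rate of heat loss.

Q ≈ 66.3 W

Using the resistance-network approach (series):
R_carbon steel = L/(kA) = 0.0054/(53.7×15.9) = 6.324×10^-6 K/W
R_mineral wool = L/(kA) = 0.16/(0.0374×15.9) = 0.2691 K/W
R_outer film = 1/(h_o·A) = 1/(27.9×15.9) = 0.002254 K/W
R_total = 0.2713 K/W
Q = ΔT / R_total = 18 / 0.2713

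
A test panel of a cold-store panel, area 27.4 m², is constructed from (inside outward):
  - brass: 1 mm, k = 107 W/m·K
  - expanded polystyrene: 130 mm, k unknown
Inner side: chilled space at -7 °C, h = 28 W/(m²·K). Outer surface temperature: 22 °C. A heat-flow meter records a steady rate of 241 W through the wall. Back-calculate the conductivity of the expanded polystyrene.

Treating each layer as a thermal resistance in series:
R_inner film = 1/(h_i·A) = 1/(28×27.4) = 0.001303 K/W
R_brass = L/(kA) = 0.001/(107×27.4) = 3.411×10^-7 K/W
Sum of known resistances R_other = 0.001304 K/W
Total R = ΔT/Q = 29/241 = 0.1203 K/W
R_expanded polystyrene = R_total − R_other = 0.119 K/W
k = L/(R·A) = 0.13/(0.119×27.4)

k ≈ 0.0399 W/(m·K)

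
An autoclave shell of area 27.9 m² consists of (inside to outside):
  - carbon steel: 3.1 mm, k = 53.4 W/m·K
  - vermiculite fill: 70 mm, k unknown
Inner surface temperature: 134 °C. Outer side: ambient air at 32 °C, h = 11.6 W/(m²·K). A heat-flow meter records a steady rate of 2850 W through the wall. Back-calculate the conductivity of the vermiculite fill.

Treating each layer as a thermal resistance in series:
R_carbon steel = L/(kA) = 0.0031/(53.4×27.9) = 2.081×10^-6 K/W
R_outer film = 1/(h_o·A) = 1/(11.6×27.9) = 0.00309 K/W
Sum of known resistances R_other = 0.003092 K/W
Total R = ΔT/Q = 102/2850 = 0.03579 K/W
R_vermiculite fill = R_total − R_other = 0.0327 K/W
k = L/(R·A) = 0.07/(0.0327×27.9)

k ≈ 0.0767 W/(m·K)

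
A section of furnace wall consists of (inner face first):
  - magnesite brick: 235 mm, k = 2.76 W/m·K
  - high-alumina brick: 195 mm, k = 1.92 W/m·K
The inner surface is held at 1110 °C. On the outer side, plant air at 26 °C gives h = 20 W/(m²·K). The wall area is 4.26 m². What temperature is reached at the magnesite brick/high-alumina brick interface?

Treating each layer as a thermal resistance in series:
R_magnesite brick = L/(kA) = 0.235/(2.76×4.26) = 0.01999 K/W
R_high-alumina brick = L/(kA) = 0.195/(1.92×4.26) = 0.02384 K/W
R_outer film = 1/(h_o·A) = 1/(20×4.26) = 0.01174 K/W
R_total = 0.05557 K/W;  Q = ΔT/R_total = 1084/0.05557 = 19510 W
T_interface = T_inner − Q·ΣR(inner→interface) = 1110 − 19500×0.01999

T ≈ 720 °C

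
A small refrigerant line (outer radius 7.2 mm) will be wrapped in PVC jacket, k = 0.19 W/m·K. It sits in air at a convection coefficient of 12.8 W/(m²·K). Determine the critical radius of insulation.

r_cr ≈ 14.8 mm

For a cylinder r_cr = k/h = 0.19/12.8
r_cr = 14.8 mm; since the bare radius (7.2 mm) is below r_cr, adding a thin layer of insulation will *increase* heat loss.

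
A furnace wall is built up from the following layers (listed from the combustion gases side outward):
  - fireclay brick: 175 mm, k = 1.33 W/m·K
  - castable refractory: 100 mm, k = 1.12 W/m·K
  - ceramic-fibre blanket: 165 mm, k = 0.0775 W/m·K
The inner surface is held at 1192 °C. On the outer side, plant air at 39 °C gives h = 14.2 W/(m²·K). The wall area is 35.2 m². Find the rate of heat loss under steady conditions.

Q ≈ 16800 W

Thermal resistances in series:
R_fireclay brick = L/(kA) = 0.175/(1.33×35.2) = 0.003738 K/W
R_castable refractory = L/(kA) = 0.1/(1.12×35.2) = 0.002537 K/W
R_ceramic-fibre blanket = L/(kA) = 0.165/(0.0775×35.2) = 0.06048 K/W
R_outer film = 1/(h_o·A) = 1/(14.2×35.2) = 0.002001 K/W
R_total = 0.06876 K/W
Q = ΔT / R_total = 1153 / 0.06876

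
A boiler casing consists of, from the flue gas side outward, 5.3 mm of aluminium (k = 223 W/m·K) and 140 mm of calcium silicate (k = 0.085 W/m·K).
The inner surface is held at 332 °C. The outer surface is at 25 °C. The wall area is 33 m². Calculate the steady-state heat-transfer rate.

Q ≈ 6150 W

Model the wall as resistances in series:
R_aluminium = L/(kA) = 0.0053/(223×33) = 7.202×10^-7 K/W
R_calcium silicate = L/(kA) = 0.14/(0.085×33) = 0.04991 K/W
R_total = 0.04991 K/W
Q = ΔT / R_total = 307 / 0.04991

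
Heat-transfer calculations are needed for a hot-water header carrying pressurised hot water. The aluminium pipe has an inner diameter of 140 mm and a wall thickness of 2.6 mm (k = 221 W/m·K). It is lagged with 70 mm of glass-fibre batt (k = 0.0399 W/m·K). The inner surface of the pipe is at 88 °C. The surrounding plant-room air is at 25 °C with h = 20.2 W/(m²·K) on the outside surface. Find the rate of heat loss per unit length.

Radial resistances (cylindrical: R_cond = ln(r_o/r_i)/(2πkL), R_conv = 1/(h·2πrL)):
R_aluminium pipe wall = ln(72.6/70)/(2π×221×1) = 2.626×10^-5 K/W
R_glass-fibre batt = ln(142.6/72.6)/(2π×0.0399×1) = 2.693 K/W
R_outer film = 1/(h_o·2πr_oL) = 1/(20.2×2π×0.1426×1) = 0.05525 K/W
R_total = 2.748 K/W
Q = ΔT/R_total = 63/2.748

q′ ≈ 22.9 W/m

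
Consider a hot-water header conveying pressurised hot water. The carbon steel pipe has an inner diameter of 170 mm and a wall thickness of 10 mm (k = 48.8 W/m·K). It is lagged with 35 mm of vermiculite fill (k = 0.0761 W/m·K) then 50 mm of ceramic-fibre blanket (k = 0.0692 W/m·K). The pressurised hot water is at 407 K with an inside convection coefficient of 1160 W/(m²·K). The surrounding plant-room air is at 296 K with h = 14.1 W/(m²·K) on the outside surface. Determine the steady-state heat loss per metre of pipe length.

Per-layer cylindrical resistances, series-summed:
R_inner film = 1/(h_i·2πr₁L) = 1/(1160×2π×0.085×1) = 0.001614 K/W
R_carbon steel pipe wall = ln(95/85)/(2π×48.8×1) = 3.627×10^-4 K/W
R_vermiculite fill = ln(130/95)/(2π×0.0761×1) = 0.656 K/W
R_ceramic-fibre blanket = ln(180/130)/(2π×0.0692×1) = 0.7484 K/W
R_outer film = 1/(h_o·2πr_oL) = 1/(14.1×2π×0.18×1) = 0.06271 K/W
R_total = 1.469 K/W
Q = ΔT/R_total = 111/1.469

q′ ≈ 75.6 W/m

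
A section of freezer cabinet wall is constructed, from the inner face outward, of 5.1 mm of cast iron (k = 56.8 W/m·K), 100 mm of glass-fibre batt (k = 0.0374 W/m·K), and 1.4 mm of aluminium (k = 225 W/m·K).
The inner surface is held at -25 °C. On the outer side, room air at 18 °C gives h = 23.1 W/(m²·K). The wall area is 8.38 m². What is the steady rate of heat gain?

Q ≈ 133 W

Thermal resistances in series:
R_cast iron = L/(kA) = 0.0051/(56.8×8.38) = 1.071×10^-5 K/W
R_glass-fibre batt = L/(kA) = 0.1/(0.0374×8.38) = 0.3191 K/W
R_aluminium = L/(kA) = 0.0014/(225×8.38) = 7.425×10^-7 K/W
R_outer film = 1/(h_o·A) = 1/(23.1×8.38) = 0.005166 K/W
R_total = 0.3242 K/W
Q = ΔT / R_total = 43 / 0.3242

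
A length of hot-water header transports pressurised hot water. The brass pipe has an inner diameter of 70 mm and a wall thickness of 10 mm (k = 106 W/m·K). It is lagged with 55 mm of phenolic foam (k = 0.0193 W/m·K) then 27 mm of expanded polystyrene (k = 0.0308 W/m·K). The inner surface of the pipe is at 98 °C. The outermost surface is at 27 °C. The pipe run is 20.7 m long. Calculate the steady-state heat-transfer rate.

Q ≈ 188 W

Per-layer cylindrical resistances, series-summed:
R_brass pipe wall = ln(45/35)/(2π×106×20.7) = 1.823×10^-5 K/W
R_phenolic foam = ln(100/45)/(2π×0.0193×20.7) = 0.3181 K/W
R_expanded polystyrene = ln(127/100)/(2π×0.0308×20.7) = 0.05967 K/W
R_total = 0.3778 K/W
Q = ΔT/R_total = 71/0.3778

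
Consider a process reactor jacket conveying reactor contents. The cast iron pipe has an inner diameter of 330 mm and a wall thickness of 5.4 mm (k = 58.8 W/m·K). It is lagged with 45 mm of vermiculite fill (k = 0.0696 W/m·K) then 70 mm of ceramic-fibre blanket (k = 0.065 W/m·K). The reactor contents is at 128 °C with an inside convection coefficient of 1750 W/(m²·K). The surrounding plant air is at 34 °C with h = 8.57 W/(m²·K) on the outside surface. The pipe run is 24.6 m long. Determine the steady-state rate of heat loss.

For a radial system each layer contributes R = ln(r_out/r_in)/(2πkL); films add R = 1/(hA).
R_inner film = 1/(h_i·2πr₁L) = 1/(1750×2π×0.165×24.6) = 2.241×10^-5 K/W
R_cast iron pipe wall = ln(170.4/165)/(2π×58.8×24.6) = 3.543×10^-6 K/W
R_vermiculite fill = ln(215.4/170.4)/(2π×0.0696×24.6) = 0.02178 K/W
R_ceramic-fibre blanket = ln(285.4/215.4)/(2π×0.065×24.6) = 0.02801 K/W
R_outer film = 1/(h_o·2πr_oL) = 1/(8.57×2π×0.2854×24.6) = 0.002645 K/W
R_total = 0.05246 K/W
Q = ΔT/R_total = 94/0.05246

Q ≈ 1790 W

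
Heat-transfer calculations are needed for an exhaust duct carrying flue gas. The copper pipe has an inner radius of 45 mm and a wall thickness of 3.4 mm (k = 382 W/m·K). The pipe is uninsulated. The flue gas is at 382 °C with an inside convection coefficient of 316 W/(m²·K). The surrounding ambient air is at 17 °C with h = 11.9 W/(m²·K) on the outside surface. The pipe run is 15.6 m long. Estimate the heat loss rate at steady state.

Q ≈ 19800 W

Per-layer cylindrical resistances, series-summed:
R_inner film = 1/(h_i·2πr₁L) = 1/(316×2π×0.045×15.6) = 7.175×10^-4 K/W
R_copper pipe wall = ln(48.4/45)/(2π×382×15.6) = 1.945×10^-6 K/W
R_outer film = 1/(h_o·2πr_oL) = 1/(11.9×2π×0.0484×15.6) = 0.01771 K/W
R_total = 0.01843 K/W
Q = ΔT/R_total = 365/0.01843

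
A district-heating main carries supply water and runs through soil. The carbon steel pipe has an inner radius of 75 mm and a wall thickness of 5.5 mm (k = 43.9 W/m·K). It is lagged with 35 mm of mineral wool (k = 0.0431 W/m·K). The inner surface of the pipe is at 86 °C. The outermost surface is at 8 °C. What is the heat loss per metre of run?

q′ ≈ 58.5 W/m

Per-layer cylindrical resistances, series-summed:
R_carbon steel pipe wall = ln(80.5/75)/(2π×43.9×1) = 2.566×10^-4 K/W
R_mineral wool = ln(115.5/80.5)/(2π×0.0431×1) = 1.333 K/W
R_total = 1.333 K/W
Q = ΔT/R_total = 78/1.333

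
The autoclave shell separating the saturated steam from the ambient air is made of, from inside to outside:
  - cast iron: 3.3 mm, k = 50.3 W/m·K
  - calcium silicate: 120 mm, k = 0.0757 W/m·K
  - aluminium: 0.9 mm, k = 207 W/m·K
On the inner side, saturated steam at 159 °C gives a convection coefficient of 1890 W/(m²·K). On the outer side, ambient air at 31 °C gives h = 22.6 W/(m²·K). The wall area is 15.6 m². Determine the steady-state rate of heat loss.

Series thermal resistances:
R_inner film = 1/(h_i·A) = 1/(1890×15.6) = 3.392×10^-5 K/W
R_cast iron = L/(kA) = 0.0033/(50.3×15.6) = 4.206×10^-6 K/W
R_calcium silicate = L/(kA) = 0.12/(0.0757×15.6) = 0.1016 K/W
R_aluminium = L/(kA) = 0.0009/(207×15.6) = 2.787×10^-7 K/W
R_outer film = 1/(h_o·A) = 1/(22.6×15.6) = 0.002836 K/W
R_total = 0.1045 K/W
Q = ΔT / R_total = 128 / 0.1045

Q ≈ 1220 W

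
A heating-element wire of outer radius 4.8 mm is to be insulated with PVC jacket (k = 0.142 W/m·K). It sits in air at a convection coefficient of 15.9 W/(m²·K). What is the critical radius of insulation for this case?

r_cr ≈ 8.93 mm

For a cylinder r_cr = k/h = 0.142/15.9
r_cr = 8.93 mm; since the bare radius (4.8 mm) is below r_cr, adding a thin layer of insulation will *increase* heat loss.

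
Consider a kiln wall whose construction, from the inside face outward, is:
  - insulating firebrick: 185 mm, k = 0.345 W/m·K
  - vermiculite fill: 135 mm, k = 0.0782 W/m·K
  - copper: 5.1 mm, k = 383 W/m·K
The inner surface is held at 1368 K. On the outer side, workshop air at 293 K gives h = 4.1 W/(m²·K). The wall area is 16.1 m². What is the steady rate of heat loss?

Using the resistance-network approach (series):
R_insulating firebrick = L/(kA) = 0.185/(0.345×16.1) = 0.03331 K/W
R_vermiculite fill = L/(kA) = 0.135/(0.0782×16.1) = 0.1072 K/W
R_copper = L/(kA) = 0.0051/(383×16.1) = 8.271×10^-7 K/W
R_outer film = 1/(h_o·A) = 1/(4.1×16.1) = 0.01515 K/W
R_total = 0.1557 K/W
Q = ΔT / R_total = 1075 / 0.1557

Q ≈ 6910 W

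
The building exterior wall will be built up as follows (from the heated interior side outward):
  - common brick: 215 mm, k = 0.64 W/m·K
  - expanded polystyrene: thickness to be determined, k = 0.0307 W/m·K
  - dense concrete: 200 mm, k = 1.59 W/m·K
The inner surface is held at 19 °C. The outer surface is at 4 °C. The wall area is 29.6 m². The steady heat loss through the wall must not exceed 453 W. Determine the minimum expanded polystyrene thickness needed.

L ≈ 15.9 mm

Using the resistance-network approach (series):
R_common brick = L/(kA) = 0.215/(0.64×29.6) = 0.01135 K/W
R_dense concrete = L/(kA) = 0.2/(1.59×29.6) = 0.00425 K/W
Sum of the known resistances R_other = 0.0156 K/W
Required total resistance R_tot = ΔT/Q_allow = 15/453 = 0.03311 K/W
R_expanded polystyrene = R_tot − R_other = 0.01751 K/W
L = R·k·A = 0.01751×0.0307×29.6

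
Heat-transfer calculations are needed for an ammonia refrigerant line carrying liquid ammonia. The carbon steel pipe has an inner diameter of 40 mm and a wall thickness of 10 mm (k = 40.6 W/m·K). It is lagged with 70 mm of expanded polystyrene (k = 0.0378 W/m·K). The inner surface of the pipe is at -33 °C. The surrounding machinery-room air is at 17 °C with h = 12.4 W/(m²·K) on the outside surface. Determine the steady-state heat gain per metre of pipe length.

Radial resistances (cylindrical: R_cond = ln(r_o/r_i)/(2πkL), R_conv = 1/(h·2πrL)):
R_carbon steel pipe wall = ln(30/20)/(2π×40.6×1) = 0.001589 K/W
R_expanded polystyrene = ln(100/30)/(2π×0.0378×1) = 5.069 K/W
R_outer film = 1/(h_o·2πr_oL) = 1/(12.4×2π×0.1×1) = 0.1284 K/W
R_total = 5.199 K/W
Q = ΔT/R_total = 50/5.199

q′ ≈ 9.62 W/m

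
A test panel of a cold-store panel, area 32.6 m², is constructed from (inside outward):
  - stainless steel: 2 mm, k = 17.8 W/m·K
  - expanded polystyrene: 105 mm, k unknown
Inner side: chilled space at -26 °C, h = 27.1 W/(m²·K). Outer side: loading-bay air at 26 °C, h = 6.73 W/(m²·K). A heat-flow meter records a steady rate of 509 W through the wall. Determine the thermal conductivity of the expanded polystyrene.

k ≈ 0.0334 W/(m·K)

Thermal resistances in series:
R_inner film = 1/(h_i·A) = 1/(27.1×32.6) = 0.001132 K/W
R_stainless steel = L/(kA) = 0.002/(17.8×32.6) = 3.447×10^-6 K/W
R_outer film = 1/(h_o·A) = 1/(6.73×32.6) = 0.004558 K/W
Sum of known resistances R_other = 0.005693 K/W
Total R = ΔT/Q = 52/509 = 0.1022 K/W
R_expanded polystyrene = R_total − R_other = 0.09647 K/W
k = L/(R·A) = 0.105/(0.09647×32.6)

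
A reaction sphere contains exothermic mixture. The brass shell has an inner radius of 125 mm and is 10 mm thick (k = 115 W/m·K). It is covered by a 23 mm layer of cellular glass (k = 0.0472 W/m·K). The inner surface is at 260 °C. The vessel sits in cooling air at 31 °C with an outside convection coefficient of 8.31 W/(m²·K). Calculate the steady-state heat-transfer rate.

Radial (spherical) resistances in series:
R_brass shell = (1/0.125 − 1/0.135)/(4π×115) = 4.101×10^-4 K/W
R_cellular glass = (1/0.135 − 1/0.158)/(4π×0.0472) = 1.818 K/W
R_outer film = 1/(h·4πr_o²) = 1/(8.31×4π×0.158²) = 0.3836 K/W
R_total = 2.202 K/W
Q = ΔT/R_total = 229/2.202

Q ≈ 104 W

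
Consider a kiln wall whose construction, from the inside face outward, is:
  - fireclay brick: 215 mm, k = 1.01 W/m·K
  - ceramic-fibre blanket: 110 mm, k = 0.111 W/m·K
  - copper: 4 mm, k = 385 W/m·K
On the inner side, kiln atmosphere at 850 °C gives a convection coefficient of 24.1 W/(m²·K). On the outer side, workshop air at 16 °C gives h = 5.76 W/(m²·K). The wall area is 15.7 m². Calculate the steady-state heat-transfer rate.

Q ≈ 9230 W

Thermal resistances in series:
R_inner film = 1/(h_i·A) = 1/(24.1×15.7) = 0.002643 K/W
R_fireclay brick = L/(kA) = 0.215/(1.01×15.7) = 0.01356 K/W
R_ceramic-fibre blanket = L/(kA) = 0.11/(0.111×15.7) = 0.06312 K/W
R_copper = L/(kA) = 0.004/(385×15.7) = 6.618×10^-7 K/W
R_outer film = 1/(h_o·A) = 1/(5.76×15.7) = 0.01106 K/W
R_total = 0.09038 K/W
Q = ΔT / R_total = 834 / 0.09038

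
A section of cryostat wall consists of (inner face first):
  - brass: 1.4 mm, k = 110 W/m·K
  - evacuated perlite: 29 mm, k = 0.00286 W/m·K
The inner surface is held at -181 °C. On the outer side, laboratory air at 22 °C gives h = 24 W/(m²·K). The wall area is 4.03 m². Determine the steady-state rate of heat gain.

Q ≈ 80.4 W

Series thermal resistances:
R_brass = L/(kA) = 0.0014/(110×4.03) = 3.158×10^-6 K/W
R_evacuated perlite = L/(kA) = 0.029/(0.00286×4.03) = 2.516 K/W
R_outer film = 1/(h_o·A) = 1/(24×4.03) = 0.01034 K/W
R_total = 2.526 K/W
Q = ΔT / R_total = 203 / 2.526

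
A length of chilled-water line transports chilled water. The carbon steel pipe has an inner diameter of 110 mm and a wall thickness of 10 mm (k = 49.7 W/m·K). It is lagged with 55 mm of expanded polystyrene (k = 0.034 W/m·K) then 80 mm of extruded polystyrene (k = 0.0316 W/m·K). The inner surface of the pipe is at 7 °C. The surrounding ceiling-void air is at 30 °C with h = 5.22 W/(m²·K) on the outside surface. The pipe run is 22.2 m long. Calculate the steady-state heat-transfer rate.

For a radial system each layer contributes R = ln(r_out/r_in)/(2πkL); films add R = 1/(hA).
R_carbon steel pipe wall = ln(65/55)/(2π×49.7×22.2) = 2.41×10^-5 K/W
R_expanded polystyrene = ln(120/65)/(2π×0.034×22.2) = 0.1293 K/W
R_extruded polystyrene = ln(200/120)/(2π×0.0316×22.2) = 0.1159 K/W
R_outer film = 1/(h_o·2πr_oL) = 1/(5.22×2π×0.2×22.2) = 0.006867 K/W
R_total = 0.2521 K/W
Q = ΔT/R_total = 23/0.2521

Q ≈ 91.2 W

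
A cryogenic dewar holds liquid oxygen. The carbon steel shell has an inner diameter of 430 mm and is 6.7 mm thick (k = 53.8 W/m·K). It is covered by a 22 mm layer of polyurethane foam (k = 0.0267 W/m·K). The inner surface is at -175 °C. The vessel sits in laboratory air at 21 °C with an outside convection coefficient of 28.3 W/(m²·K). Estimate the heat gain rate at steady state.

Spherical conduction: R = (1/r_in − 1/r_out)/(4πk) per layer; series-sum.
R_carbon steel shell = (1/0.215 − 1/0.2217)/(4π×53.8) = 2.079×10^-4 K/W
R_polyurethane foam = (1/0.2217 − 1/0.2437)/(4π×0.0267) = 1.214 K/W
R_outer film = 1/(h·4πr_o²) = 1/(28.3×4π×0.2437²) = 0.04735 K/W
R_total = 1.261 K/W
Q = ΔT/R_total = 196/1.261

Q ≈ 155 W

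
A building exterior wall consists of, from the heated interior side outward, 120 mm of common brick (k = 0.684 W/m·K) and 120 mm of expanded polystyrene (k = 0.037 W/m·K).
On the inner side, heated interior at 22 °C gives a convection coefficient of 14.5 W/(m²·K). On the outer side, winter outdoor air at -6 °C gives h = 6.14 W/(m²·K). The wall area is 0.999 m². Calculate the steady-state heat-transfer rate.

Q ≈ 7.66 W

Treating each layer as a thermal resistance in series:
R_inner film = 1/(h_i·A) = 1/(14.5×0.999) = 0.06903 K/W
R_common brick = L/(kA) = 0.12/(0.684×0.999) = 0.1756 K/W
R_expanded polystyrene = L/(kA) = 0.12/(0.037×0.999) = 3.246 K/W
R_outer film = 1/(h_o·A) = 1/(6.14×0.999) = 0.163 K/W
R_total = 3.654 K/W
Q = ΔT / R_total = 28 / 3.654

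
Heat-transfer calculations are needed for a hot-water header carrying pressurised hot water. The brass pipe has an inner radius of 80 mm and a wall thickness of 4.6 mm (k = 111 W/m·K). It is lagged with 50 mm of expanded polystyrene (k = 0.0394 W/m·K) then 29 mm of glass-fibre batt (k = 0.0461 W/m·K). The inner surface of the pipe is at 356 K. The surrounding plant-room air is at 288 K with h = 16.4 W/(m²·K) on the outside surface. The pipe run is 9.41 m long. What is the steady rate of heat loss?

Cylindrical conduction, so R = ln(r₂/r₁)/(2πkL) per layer, in series:
R_brass pipe wall = ln(84.6/80)/(2π×111×9.41) = 8.519×10^-6 K/W
R_expanded polystyrene = ln(134.6/84.6)/(2π×0.0394×9.41) = 0.1993 K/W
R_glass-fibre batt = ln(163.6/134.6)/(2π×0.0461×9.41) = 0.07159 K/W
R_outer film = 1/(h_o·2πr_oL) = 1/(16.4×2π×0.1636×9.41) = 0.006304 K/W
R_total = 0.2772 K/W
Q = ΔT/R_total = 68/0.2772

Q ≈ 245 W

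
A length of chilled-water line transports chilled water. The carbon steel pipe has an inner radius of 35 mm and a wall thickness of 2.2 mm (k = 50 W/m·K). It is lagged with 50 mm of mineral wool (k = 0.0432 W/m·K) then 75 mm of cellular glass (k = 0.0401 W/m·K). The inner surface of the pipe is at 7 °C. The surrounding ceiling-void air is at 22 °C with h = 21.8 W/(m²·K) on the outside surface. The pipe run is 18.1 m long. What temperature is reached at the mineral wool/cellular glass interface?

For a radial system each layer contributes R = ln(r_out/r_in)/(2πkL); films add R = 1/(hA).
R_carbon steel pipe wall = ln(37.2/35)/(2π×50×18.1) = 1.072×10^-5 K/W
R_mineral wool = ln(87.2/37.2)/(2π×0.0432×18.1) = 0.1734 K/W
R_cellular glass = ln(162.2/87.2)/(2π×0.0401×18.1) = 0.1361 K/W
R_outer film = 1/(h_o·2πr_oL) = 1/(21.8×2π×0.1622×18.1) = 0.002487 K/W
R_total = 0.312 K/W
Q = ΔT/R_total = 15/0.312
Q = 48.1 W
T_interface = T_inner + Q·ΣR(inner→interface) = 7 + 48.1×0.1734

T ≈ 15.3 °C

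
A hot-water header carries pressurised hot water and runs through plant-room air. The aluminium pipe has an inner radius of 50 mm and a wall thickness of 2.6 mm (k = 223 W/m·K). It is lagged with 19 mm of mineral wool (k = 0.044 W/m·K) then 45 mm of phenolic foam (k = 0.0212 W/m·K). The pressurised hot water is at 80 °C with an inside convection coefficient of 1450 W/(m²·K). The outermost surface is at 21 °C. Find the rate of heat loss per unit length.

q′ ≈ 12.3 W/m

Per-layer cylindrical resistances, series-summed:
R_inner film = 1/(h_i·2πr₁L) = 1/(1450×2π×0.05×1) = 0.002195 K/W
R_aluminium pipe wall = ln(52.6/50)/(2π×223×1) = 3.618×10^-5 K/W
R_mineral wool = ln(71.6/52.6)/(2π×0.044×1) = 1.115 K/W
R_phenolic foam = ln(116.6/71.6)/(2π×0.0212×1) = 3.661 K/W
R_total = 4.779 K/W
Q = ΔT/R_total = 59/4.779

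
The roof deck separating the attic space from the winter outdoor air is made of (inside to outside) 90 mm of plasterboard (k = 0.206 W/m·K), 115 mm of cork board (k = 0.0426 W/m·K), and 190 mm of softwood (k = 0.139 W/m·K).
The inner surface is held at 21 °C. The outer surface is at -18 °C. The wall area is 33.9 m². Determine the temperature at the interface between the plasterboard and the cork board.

Using the resistance-network approach (series):
R_plasterboard = L/(kA) = 0.09/(0.206×33.9) = 0.01289 K/W
R_cork board = L/(kA) = 0.115/(0.0426×33.9) = 0.07963 K/W
R_softwood = L/(kA) = 0.19/(0.139×33.9) = 0.04032 K/W
R_total = 0.1328 K/W;  Q = ΔT/R_total = 39/0.1328 = 293.6 W
T_interface = T_inner − Q·ΣR(inner→interface) = 21 − 294×0.01289

T ≈ 17.2 °C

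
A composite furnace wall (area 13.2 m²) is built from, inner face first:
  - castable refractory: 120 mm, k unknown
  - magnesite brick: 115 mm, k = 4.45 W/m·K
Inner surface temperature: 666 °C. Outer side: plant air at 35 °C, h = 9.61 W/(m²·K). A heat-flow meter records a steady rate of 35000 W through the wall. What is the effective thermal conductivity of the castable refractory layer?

Model the wall as resistances in series:
R_magnesite brick = L/(kA) = 0.115/(4.45×13.2) = 0.001958 K/W
R_outer film = 1/(h_o·A) = 1/(9.61×13.2) = 0.007883 K/W
Sum of known resistances R_other = 0.009841 K/W
Total R = ΔT/Q = 631/35000 = 0.01803 K/W
R_castable refractory = R_total − R_other = 0.008188 K/W
k = L/(R·A) = 0.12/(0.008188×13.2)

k ≈ 1.11 W/(m·K)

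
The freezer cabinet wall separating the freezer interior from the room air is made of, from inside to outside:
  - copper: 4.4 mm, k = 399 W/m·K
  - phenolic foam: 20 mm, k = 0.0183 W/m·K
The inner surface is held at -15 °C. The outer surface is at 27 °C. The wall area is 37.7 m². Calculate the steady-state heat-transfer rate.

Q ≈ 1450 W

Using the resistance-network approach (series):
R_copper = L/(kA) = 0.0044/(399×37.7) = 2.925×10^-7 K/W
R_phenolic foam = L/(kA) = 0.02/(0.0183×37.7) = 0.02899 K/W
R_total = 0.02899 K/W
Q = ΔT / R_total = 42 / 0.02899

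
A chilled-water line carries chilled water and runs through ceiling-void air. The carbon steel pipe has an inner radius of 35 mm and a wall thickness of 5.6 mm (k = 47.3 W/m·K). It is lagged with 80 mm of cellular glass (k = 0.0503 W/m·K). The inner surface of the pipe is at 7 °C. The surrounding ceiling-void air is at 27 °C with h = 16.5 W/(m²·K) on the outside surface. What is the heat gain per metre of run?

Cylindrical conduction, so R = ln(r₂/r₁)/(2πkL) per layer, in series:
R_carbon steel pipe wall = ln(40.6/35)/(2π×47.3×1) = 4.994×10^-4 K/W
R_cellular glass = ln(120.6/40.6)/(2π×0.0503×1) = 3.445 K/W
R_outer film = 1/(h_o·2πr_oL) = 1/(16.5×2π×0.1206×1) = 0.07998 K/W
R_total = 3.525 K/W
Q = ΔT/R_total = 20/3.525

q′ ≈ 5.67 W/m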